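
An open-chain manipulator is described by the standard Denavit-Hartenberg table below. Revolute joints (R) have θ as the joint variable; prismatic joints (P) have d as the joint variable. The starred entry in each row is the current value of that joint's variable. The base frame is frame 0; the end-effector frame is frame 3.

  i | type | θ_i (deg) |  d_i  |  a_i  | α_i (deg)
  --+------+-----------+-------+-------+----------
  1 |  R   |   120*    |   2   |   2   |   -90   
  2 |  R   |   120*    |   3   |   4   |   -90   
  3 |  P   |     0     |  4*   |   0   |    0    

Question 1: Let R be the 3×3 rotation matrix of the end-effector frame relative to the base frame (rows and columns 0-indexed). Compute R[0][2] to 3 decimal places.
0.433

End-effector z-axis (col 2 of R) = (0.4330,-0.7500,0.5000)
R[0][2] = 0.4330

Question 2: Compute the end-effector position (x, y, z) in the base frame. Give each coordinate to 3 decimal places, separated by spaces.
-0.866 -4.500 0.536

after link 1: o_1 = (-1.0000, 1.7321, 2.0000)
after link 2: o_2 = (-2.5981, -1.5000, -1.4641)
after link 3: o_3 = (-0.8660, -4.5000, 0.5359)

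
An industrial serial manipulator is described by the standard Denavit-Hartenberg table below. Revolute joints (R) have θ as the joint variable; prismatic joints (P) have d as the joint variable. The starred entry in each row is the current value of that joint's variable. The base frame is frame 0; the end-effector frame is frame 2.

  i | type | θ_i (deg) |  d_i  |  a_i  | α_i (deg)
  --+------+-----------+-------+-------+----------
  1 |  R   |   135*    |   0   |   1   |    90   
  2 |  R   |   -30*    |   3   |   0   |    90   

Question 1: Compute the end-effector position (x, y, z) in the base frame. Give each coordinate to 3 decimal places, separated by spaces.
after link 1: o_1 = (-0.7071, 0.7071, 0.0000)
after link 2: o_2 = (1.4142, 2.8284, 0.0000)

1.414 2.828 0.000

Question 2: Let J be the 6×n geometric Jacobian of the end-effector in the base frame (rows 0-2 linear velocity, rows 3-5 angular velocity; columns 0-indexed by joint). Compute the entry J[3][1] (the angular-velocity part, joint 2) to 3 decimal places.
axis z_1 = (0.7071,0.7071,0.0000); lever o_n−o_1 = (2.1213,2.1213,0.0000)
cross product → J_v[:, 1] = (0.0000,0.0000,0.0000)
J_ω[:, 1] = z_1
entry J[3][1] = 0.7071

0.707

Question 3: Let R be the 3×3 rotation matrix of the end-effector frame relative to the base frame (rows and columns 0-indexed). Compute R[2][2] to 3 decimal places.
End-effector z-axis (col 2 of R) = (0.3536,-0.3536,-0.8660)
R[2][2] = -0.8660

-0.866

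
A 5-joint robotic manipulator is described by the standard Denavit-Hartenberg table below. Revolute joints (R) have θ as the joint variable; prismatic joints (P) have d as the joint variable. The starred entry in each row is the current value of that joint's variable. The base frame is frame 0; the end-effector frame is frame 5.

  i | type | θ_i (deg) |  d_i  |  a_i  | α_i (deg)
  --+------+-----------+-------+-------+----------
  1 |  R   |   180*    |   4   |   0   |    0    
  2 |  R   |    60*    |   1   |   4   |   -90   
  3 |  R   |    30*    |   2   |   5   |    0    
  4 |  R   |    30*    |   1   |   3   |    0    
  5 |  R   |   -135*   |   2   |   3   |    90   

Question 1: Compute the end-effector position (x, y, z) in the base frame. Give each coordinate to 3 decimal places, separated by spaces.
after link 1: o_1 = (0.0000, 0.0000, 4.0000)
after link 2: o_2 = (-2.0000, -3.4641, 5.0000)
after link 3: o_3 = (-2.4330, -8.2141, 2.5000)
after link 4: o_4 = (-2.3170, -10.0131, -0.0981)
after link 5: o_5 = (-0.9732, -11.6856, 2.7997)

-0.973 -11.686 2.800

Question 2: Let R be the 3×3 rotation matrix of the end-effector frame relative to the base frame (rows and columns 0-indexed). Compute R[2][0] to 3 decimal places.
End-effector x-axis (col 0 of R) = (-0.1294,-0.2241,0.9659)
R[2][0] = 0.9659

0.966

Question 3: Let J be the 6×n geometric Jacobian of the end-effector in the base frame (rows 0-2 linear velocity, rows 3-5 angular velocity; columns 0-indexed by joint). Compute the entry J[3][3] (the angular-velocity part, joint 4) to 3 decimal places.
axis z_3 = (0.8660,-0.5000,0.0000); lever o_n−o_3 = (1.4598,-3.4715,0.2997)
cross product → J_v[:, 3] = (-0.1499,-0.2595,-2.2765)
J_ω[:, 3] = z_3
entry J[3][3] = 0.8660

0.866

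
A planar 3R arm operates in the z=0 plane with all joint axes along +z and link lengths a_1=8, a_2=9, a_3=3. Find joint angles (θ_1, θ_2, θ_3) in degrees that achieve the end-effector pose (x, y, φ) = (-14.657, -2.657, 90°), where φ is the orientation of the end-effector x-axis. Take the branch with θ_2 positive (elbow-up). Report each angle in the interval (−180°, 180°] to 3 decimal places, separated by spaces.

wrist centre = target − a_3·(cos φ, sin φ) = (-14.6570, -5.6570)
cos θ_2 = (246.8293−8²−9²)/(2·8·9) = 0.7071; θ_2 = 44.9967° (elbow-up)
β = atan2(-5.6570,-14.6570) = -158.8955°; ψ = atan2(6.3636,14.3643) = 23.8940°
θ_1 = β − ψ = -182.7894°
θ_3 = φ − θ_1 − θ_2 = -132.2072° (wrapped to (-180°,180°])

177.211 44.997 -132.207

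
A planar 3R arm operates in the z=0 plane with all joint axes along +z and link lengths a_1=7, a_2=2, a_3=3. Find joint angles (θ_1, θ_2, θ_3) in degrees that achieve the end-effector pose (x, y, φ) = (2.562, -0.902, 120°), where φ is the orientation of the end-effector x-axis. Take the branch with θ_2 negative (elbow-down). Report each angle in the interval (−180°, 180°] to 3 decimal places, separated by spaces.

-30.003 -150.004 -59.993

wrist centre = target − a_3·(cos φ, sin φ) = (4.0620, -3.5001)
cos θ_2 = (28.7504−7²−2²)/(2·7·2) = -0.8661; θ_2 = -150.0037° (elbow-down)
β = atan2(-3.5001,4.0620) = -40.7503°; ψ = atan2(-0.9999,5.2679) = -10.7474°
θ_1 = β − ψ = -30.0029°
θ_3 = φ − θ_1 − θ_2 = -59.9934° (wrapped to (-180°,180°])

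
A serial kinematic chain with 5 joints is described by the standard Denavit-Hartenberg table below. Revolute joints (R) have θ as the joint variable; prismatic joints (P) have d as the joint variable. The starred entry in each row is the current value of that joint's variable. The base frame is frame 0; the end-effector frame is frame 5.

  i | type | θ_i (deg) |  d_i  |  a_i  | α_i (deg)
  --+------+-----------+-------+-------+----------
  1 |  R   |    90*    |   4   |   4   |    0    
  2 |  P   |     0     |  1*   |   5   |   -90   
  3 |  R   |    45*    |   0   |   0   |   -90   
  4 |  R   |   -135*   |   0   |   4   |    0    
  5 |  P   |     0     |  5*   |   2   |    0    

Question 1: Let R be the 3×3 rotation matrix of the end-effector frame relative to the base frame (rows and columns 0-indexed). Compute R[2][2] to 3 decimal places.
-0.707

End-effector z-axis (col 2 of R) = (-0.0000,-0.7071,-0.7071)
R[2][2] = -0.7071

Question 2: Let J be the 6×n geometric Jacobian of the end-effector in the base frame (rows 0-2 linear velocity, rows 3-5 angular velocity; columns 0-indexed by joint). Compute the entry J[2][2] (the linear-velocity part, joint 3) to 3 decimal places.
6.536

axis z_2 = (-1.0000,0.0000,0.0000); lever o_n−o_2 = (-4.2426,-6.5355,-0.5355)
cross product → J_v[:, 2] = (0.0000,-0.5355,6.5355)
J_ω[:, 2] = z_2
entry J[2][2] = 6.5355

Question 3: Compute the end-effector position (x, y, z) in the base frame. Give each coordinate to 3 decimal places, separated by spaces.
after link 1: o_1 = (0.0000, 4.0000, 4.0000)
after link 2: o_2 = (0.0000, 9.0000, 5.0000)
after link 3: o_3 = (0.0000, 9.0000, 5.0000)
after link 4: o_4 = (-2.8284, 7.0000, 7.0000)
after link 5: o_5 = (-4.2426, 2.4645, 4.4645)

-4.243 2.464 4.464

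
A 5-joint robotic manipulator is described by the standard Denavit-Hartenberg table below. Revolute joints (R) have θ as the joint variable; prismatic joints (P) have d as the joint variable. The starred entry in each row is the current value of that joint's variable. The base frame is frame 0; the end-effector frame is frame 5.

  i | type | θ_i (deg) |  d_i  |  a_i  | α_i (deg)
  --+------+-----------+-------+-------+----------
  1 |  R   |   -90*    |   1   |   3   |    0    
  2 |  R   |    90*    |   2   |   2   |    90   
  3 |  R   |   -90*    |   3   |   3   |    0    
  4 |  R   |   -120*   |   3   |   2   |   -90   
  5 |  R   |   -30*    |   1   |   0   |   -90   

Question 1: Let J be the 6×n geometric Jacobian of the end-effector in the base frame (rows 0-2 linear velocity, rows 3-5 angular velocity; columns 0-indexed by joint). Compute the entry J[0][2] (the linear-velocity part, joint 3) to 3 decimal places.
axis z_2 = (0.0000,-1.0000,0.0000); lever o_n−o_2 = (-2.2321,-6.0000,-2.8660)
cross product → J_v[:, 2] = (2.8660,-0.0000,-2.2321)
J_ω[:, 2] = z_2
entry J[0][2] = 2.8660

2.866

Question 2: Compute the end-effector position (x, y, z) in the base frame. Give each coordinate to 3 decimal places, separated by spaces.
-0.232 -9.000 0.134

after link 1: o_1 = (0.0000, -3.0000, 1.0000)
after link 2: o_2 = (2.0000, -3.0000, 3.0000)
after link 3: o_3 = (2.0000, -6.0000, 0.0000)
after link 4: o_4 = (0.2679, -9.0000, 1.0000)
after link 5: o_5 = (-0.2321, -9.0000, 0.1340)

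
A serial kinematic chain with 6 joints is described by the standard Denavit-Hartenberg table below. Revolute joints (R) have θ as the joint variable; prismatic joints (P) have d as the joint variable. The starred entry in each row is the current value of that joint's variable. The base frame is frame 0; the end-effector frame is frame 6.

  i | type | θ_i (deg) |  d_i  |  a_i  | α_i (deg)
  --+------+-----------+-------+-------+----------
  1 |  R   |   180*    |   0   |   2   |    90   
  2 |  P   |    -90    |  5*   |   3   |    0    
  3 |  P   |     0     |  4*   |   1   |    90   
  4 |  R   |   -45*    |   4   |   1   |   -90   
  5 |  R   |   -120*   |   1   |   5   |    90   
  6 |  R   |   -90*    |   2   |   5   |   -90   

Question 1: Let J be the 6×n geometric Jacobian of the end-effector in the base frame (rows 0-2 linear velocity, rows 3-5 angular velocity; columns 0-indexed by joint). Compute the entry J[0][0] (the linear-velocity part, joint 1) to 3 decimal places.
-8.457

axis z_0 = ẑ; lever o_n−o_0 = (5.3301,8.4570,1.1138)
cross product → J_v[:, 0] = (-8.4570,5.3301,0.0000)
J_ω[:, 0] = z_0
entry J[0][0] = -8.4570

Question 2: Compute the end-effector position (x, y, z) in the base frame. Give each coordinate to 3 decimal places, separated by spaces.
5.330 8.457 1.114

after link 1: o_1 = (-2.0000, 0.0000, 0.0000)
after link 2: o_2 = (-2.0000, 5.0000, -3.0000)
after link 3: o_3 = (-2.0000, 9.0000, -4.0000)
after link 4: o_4 = (2.0000, 8.2929, -4.7071)
after link 5: o_5 = (6.3301, 10.7678, -3.6464)
after link 6: o_6 = (5.3301, 8.4570, 1.1138)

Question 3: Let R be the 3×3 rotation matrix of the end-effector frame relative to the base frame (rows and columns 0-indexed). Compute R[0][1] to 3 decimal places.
End-effector y-axis (col 1 of R) = (0.5000,-0.6124,-0.6124)
R[0][1] = 0.5000

0.500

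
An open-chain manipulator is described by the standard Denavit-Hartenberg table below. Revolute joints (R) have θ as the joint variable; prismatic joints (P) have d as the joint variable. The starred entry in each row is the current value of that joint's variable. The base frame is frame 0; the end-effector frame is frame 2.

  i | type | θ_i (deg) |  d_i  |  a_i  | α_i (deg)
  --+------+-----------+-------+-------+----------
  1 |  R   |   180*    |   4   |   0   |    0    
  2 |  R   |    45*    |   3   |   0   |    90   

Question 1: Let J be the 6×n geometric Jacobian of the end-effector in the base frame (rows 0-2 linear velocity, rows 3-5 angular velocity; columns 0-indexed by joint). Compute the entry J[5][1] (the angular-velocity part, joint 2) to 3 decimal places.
1.000

axis z_1 = (0.0000,0.0000,1.0000); lever o_n−o_1 = (0.0000,0.0000,3.0000)
cross product → J_v[:, 1] = (0.0000,0.0000,0.0000)
J_ω[:, 1] = z_1
entry J[5][1] = 1.0000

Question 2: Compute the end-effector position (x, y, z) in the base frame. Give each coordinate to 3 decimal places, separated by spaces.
0.000 0.000 7.000

after link 1: o_1 = (0.0000, 0.0000, 4.0000)
after link 2: o_2 = (0.0000, 0.0000, 7.0000)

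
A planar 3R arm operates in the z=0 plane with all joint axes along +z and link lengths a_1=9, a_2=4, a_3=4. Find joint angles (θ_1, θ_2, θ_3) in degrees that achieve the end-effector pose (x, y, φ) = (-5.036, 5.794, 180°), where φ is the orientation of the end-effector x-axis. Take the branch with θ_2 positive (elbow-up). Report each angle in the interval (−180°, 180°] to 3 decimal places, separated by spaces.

wrist centre = target − a_3·(cos φ, sin φ) = (-1.0360, 5.7940)
cos θ_2 = (34.6437−9²−4²)/(2·9·4) = -0.8661; θ_2 = 150.0039° (elbow-up)
β = atan2(5.7940,-1.0360) = 100.1377°; ψ = atan2(1.9998,5.5358) = 19.8620°
θ_1 = β − ψ = 80.2757°
θ_3 = φ − θ_1 − θ_2 = -50.2796° (wrapped to (-180°,180°])

80.276 150.004 -50.280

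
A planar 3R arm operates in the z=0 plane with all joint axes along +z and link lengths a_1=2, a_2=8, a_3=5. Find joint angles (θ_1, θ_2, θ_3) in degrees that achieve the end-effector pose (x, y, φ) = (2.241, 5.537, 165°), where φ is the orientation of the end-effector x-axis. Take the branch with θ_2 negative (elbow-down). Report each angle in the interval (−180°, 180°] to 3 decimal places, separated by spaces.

106.937 -90.007 148.070

wrist centre = target − a_3·(cos φ, sin φ) = (7.0706, 4.2429)
cos θ_2 = (67.9960−2²−8²)/(2·2·8) = -0.0001; θ_2 = -90.0071° (elbow-down)
β = atan2(4.2429,7.0706) = 30.9669°; ψ = atan2(-8.0000,1.9990) = -75.9704°
θ_1 = β − ψ = 106.9373°
θ_3 = φ − θ_1 − θ_2 = 148.0698° (wrapped to (-180°,180°])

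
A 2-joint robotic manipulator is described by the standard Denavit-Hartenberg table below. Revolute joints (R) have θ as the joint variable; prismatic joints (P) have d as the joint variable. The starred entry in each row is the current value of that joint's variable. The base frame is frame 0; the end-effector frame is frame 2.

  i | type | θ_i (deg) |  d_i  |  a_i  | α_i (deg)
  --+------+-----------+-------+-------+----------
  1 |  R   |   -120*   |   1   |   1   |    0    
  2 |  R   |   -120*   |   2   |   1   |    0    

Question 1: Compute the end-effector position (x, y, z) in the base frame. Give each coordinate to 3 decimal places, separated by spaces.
after link 1: o_1 = (-0.5000, -0.8660, 1.0000)
after link 2: o_2 = (-1.0000, -0.0000, 3.0000)

-1.000 -0.000 3.000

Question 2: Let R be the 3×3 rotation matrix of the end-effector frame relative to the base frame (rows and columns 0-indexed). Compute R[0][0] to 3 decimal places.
End-effector x-axis (col 0 of R) = (-0.5000,0.8660,0.0000)
R[0][0] = -0.5000

-0.500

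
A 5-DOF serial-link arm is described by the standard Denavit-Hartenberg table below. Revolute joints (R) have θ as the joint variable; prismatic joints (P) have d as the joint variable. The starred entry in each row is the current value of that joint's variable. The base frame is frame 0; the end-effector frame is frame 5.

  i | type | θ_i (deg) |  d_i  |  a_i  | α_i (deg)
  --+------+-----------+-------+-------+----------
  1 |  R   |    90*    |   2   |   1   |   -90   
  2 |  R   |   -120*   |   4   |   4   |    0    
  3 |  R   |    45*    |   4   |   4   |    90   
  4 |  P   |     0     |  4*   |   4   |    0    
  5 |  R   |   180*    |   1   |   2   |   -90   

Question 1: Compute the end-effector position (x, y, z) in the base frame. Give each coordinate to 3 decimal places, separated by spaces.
after link 1: o_1 = (0.0000, 1.0000, 2.0000)
after link 2: o_2 = (-4.0000, -1.0000, 5.4641)
after link 3: o_3 = (-8.0000, 0.0353, 9.3278)
after link 4: o_4 = (-8.0000, -2.7932, 14.2268)
after link 5: o_5 = (-8.0000, -4.2767, 12.5538)

-8.000 -4.277 12.554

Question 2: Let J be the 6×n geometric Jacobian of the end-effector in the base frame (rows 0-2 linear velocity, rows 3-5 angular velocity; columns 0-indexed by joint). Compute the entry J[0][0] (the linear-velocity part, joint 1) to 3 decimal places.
4.277

axis z_0 = ẑ; lever o_n−o_0 = (-8.0000,-4.2767,12.5538)
cross product → J_v[:, 0] = (4.2767,-8.0000,0.0000)
J_ω[:, 0] = z_0
entry J[0][0] = 4.2767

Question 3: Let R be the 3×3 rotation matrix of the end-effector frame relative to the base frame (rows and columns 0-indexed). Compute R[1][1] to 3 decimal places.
0.966

End-effector y-axis (col 1 of R) = (0.0000,0.9659,-0.2588)
R[1][1] = 0.9659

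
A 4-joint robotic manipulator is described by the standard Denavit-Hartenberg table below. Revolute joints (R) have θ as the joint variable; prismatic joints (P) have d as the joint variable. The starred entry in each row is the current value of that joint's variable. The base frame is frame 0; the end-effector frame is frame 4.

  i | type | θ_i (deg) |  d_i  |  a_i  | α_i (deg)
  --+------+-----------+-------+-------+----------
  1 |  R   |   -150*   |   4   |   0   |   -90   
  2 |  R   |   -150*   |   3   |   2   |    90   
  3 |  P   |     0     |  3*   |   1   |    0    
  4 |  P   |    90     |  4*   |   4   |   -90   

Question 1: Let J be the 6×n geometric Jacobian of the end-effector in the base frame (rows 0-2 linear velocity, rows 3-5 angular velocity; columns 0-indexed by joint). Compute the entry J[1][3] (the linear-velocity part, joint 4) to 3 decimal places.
0.250

prismatic axis z_3 = (0.4330,0.2500,-0.8660)
J_v[:, 3] = z_3; J_ω[:, 3] = (0,0,0)
entry J[1][3] = 0.2500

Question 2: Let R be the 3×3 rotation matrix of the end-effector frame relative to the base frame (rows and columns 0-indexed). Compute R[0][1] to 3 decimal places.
End-effector y-axis (col 1 of R) = (-0.4330,-0.2500,0.8660)
R[0][1] = -0.4330

-0.433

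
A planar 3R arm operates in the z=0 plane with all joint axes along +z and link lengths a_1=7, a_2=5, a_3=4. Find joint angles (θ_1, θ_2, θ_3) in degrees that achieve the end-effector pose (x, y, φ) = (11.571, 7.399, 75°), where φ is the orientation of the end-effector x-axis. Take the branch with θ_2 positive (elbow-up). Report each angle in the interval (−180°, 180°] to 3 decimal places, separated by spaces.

wrist centre = target − a_3·(cos φ, sin φ) = (10.5357, 3.5353)
cos θ_2 = (123.4998−7²−5²)/(2·7·5) = 0.7071; θ_2 = 44.9973° (elbow-up)
β = atan2(3.5353,10.5357) = 18.5493°; ψ = atan2(3.5354,10.5357) = 18.5497°
θ_1 = β − ψ = -0.0004°
θ_3 = φ − θ_1 − θ_2 = 30.0031° (wrapped to (-180°,180°])

-0.000 44.997 30.003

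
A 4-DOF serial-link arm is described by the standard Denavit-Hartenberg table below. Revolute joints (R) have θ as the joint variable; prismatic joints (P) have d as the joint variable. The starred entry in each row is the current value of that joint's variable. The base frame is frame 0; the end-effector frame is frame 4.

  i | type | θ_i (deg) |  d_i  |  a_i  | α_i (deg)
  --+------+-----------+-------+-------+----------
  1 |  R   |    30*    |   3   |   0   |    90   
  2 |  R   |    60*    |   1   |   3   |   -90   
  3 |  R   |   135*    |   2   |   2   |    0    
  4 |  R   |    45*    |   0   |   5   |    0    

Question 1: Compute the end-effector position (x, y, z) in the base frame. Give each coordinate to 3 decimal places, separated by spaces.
-3.186 -1.361 1.043

after link 1: o_1 = (0.0000, 0.0000, 3.0000)
after link 2: o_2 = (1.7990, -0.1160, 5.5981)
after link 3: o_3 = (-1.0204, -0.1109, 5.3733)
after link 4: o_4 = (-3.1855, -1.3609, 1.0432)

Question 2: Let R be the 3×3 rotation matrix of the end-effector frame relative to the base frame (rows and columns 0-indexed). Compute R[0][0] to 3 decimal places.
End-effector x-axis (col 0 of R) = (-0.4330,-0.2500,-0.8660)
R[0][0] = -0.4330

-0.433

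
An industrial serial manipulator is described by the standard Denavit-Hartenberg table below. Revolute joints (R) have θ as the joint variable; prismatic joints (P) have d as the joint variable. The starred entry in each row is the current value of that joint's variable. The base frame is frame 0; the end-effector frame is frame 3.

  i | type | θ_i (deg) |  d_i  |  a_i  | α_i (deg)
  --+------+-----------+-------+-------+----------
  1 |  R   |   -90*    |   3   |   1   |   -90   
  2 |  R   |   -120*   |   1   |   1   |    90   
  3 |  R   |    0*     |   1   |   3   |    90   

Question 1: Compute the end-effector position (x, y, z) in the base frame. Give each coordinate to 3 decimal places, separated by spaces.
1.000 1.866 5.964

after link 1: o_1 = (0.0000, -1.0000, 3.0000)
after link 2: o_2 = (1.0000, -0.5000, 3.8660)
after link 3: o_3 = (1.0000, 1.8660, 5.9641)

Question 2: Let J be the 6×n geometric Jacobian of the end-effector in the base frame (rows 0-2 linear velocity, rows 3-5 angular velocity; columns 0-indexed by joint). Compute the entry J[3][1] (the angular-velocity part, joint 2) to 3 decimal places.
axis z_1 = (1.0000,0.0000,0.0000); lever o_n−o_1 = (1.0000,2.8660,2.9641)
cross product → J_v[:, 1] = (0.0000,-2.9641,2.8660)
J_ω[:, 1] = z_1
entry J[3][1] = 1.0000

1.000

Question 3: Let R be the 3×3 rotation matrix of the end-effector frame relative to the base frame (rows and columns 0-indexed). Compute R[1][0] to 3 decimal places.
0.500

End-effector x-axis (col 0 of R) = (-0.0000,0.5000,0.8660)
R[1][0] = 0.5000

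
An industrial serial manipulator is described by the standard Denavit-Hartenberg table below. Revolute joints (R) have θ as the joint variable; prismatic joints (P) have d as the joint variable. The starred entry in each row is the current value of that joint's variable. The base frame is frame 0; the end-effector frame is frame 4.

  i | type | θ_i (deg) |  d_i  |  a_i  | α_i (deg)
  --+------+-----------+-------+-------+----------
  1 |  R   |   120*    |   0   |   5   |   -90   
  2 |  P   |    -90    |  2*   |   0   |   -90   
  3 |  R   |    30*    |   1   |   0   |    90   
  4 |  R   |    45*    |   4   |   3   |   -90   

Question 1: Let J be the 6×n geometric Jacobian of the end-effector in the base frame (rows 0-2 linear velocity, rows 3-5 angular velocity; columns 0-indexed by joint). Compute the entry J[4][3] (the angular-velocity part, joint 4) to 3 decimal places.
-0.433

axis z_3 = (-0.7500,-0.4330,0.5000); lever o_n−o_3 = (-3.1421,0.6354,3.8371)
cross product → J_v[:, 3] = (-1.9792,1.3068,-1.8371)
J_ω[:, 3] = z_3
entry J[4][3] = -0.4330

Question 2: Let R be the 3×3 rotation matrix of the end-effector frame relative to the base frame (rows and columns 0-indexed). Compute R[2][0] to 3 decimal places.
End-effector x-axis (col 0 of R) = (-0.0474,0.7891,0.6124)
R[2][0] = 0.6124

0.612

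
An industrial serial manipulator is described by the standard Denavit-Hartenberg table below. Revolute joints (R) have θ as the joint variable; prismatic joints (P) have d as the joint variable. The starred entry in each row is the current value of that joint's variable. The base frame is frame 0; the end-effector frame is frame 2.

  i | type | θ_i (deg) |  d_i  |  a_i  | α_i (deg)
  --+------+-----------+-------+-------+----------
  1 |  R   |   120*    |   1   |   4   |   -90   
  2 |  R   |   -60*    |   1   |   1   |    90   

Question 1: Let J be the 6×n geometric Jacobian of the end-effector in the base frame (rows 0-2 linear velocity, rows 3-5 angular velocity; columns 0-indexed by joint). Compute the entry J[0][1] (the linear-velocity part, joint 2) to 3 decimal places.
-0.433

axis z_1 = (-0.8660,-0.5000,0.0000); lever o_n−o_1 = (-1.1160,-0.0670,0.8660)
cross product → J_v[:, 1] = (-0.4330,0.7500,-0.5000)
J_ω[:, 1] = z_1
entry J[0][1] = -0.4330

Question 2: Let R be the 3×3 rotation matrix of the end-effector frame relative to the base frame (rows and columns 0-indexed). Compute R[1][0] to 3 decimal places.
0.433

End-effector x-axis (col 0 of R) = (-0.2500,0.4330,0.8660)
R[1][0] = 0.4330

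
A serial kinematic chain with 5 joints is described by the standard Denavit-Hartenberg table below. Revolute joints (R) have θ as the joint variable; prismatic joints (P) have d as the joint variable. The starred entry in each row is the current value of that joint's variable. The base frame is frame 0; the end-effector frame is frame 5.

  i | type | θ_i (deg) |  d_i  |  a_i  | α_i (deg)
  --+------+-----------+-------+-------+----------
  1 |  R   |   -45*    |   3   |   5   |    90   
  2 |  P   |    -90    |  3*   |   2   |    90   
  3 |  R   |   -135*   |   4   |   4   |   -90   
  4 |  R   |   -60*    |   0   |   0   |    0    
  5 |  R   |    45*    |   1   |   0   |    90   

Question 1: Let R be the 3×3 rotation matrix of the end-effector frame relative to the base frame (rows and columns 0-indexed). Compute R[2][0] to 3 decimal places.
End-effector x-axis (col 0 of R) = (0.3000,0.6660,0.6830)
R[2][0] = 0.6830

0.683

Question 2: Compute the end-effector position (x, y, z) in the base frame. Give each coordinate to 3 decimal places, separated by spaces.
1.086 -0.328 3.121

after link 1: o_1 = (3.5355, -3.5355, 3.0000)
after link 2: o_2 = (1.4142, -5.6569, 1.0000)
after link 3: o_3 = (0.5858, -0.8284, 3.8284)
after link 4: o_4 = (0.5858, -0.8284, 3.8284)
after link 5: o_5 = (1.0858, -0.3284, 3.1213)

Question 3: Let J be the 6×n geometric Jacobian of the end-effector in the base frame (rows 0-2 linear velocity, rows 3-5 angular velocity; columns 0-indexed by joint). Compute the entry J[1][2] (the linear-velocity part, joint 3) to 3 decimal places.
1.500

axis z_2 = (-0.7071,0.7071,-0.0000); lever o_n−o_2 = (-0.3284,5.3284,2.1213)
cross product → J_v[:, 2] = (1.5000,1.5000,-3.5355)
J_ω[:, 2] = z_2
entry J[1][2] = 1.5000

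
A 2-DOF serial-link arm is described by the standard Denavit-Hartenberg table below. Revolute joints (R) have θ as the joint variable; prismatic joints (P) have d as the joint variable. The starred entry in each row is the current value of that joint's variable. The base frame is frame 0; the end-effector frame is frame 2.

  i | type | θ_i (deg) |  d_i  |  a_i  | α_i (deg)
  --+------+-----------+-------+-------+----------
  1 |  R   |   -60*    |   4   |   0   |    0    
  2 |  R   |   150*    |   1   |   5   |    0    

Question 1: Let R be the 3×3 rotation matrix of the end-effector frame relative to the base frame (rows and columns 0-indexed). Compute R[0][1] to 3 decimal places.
End-effector y-axis (col 1 of R) = (-1.0000,-0.0000,0.0000)
R[0][1] = -1.0000

-1.000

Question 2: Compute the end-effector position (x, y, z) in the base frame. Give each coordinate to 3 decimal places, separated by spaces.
-0.000 5.000 5.000

after link 1: o_1 = (0.0000, 0.0000, 4.0000)
after link 2: o_2 = (-0.0000, 5.0000, 5.0000)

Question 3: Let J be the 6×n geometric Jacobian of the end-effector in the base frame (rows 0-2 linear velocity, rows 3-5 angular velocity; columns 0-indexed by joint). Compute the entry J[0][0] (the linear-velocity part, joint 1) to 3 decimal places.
-5.000

axis z_0 = ẑ; lever o_n−o_0 = (-0.0000,5.0000,5.0000)
cross product → J_v[:, 0] = (-5.0000,-0.0000,0.0000)
J_ω[:, 0] = z_0
entry J[0][0] = -5.0000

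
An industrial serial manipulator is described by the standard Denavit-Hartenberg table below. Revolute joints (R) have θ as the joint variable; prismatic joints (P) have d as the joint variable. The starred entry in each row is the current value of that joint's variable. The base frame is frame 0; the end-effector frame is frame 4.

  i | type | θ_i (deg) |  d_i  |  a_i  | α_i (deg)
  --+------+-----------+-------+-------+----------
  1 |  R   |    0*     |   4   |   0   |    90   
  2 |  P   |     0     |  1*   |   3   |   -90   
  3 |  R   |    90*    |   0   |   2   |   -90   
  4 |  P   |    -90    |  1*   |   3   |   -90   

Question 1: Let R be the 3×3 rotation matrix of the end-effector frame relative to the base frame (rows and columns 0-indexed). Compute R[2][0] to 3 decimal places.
End-effector x-axis (col 0 of R) = (0.0000,0.0000,1.0000)
R[2][0] = 1.0000

1.000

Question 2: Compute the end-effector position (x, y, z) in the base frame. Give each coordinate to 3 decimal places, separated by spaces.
after link 1: o_1 = (0.0000, 0.0000, 4.0000)
after link 2: o_2 = (3.0000, -1.0000, 4.0000)
after link 3: o_3 = (3.0000, 1.0000, 4.0000)
after link 4: o_4 = (2.0000, 1.0000, 7.0000)

2.000 1.000 7.000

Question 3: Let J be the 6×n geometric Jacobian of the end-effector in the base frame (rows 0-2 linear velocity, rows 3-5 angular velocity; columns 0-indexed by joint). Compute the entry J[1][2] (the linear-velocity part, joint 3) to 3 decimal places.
-1.000

axis z_2 = (0.0000,0.0000,1.0000); lever o_n−o_2 = (-1.0000,2.0000,3.0000)
cross product → J_v[:, 2] = (-2.0000,-1.0000,0.0000)
J_ω[:, 2] = z_2
entry J[1][2] = -1.0000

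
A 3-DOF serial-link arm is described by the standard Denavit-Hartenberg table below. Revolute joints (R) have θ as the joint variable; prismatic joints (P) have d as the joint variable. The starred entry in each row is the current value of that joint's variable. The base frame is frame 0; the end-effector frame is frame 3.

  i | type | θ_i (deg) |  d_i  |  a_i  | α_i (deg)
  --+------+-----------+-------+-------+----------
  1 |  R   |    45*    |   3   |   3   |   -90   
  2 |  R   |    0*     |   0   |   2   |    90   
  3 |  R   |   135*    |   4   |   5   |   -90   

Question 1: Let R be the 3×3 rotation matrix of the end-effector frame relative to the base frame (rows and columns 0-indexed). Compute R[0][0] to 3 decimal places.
-1.000

End-effector x-axis (col 0 of R) = (-1.0000,0.0000,0.0000)
R[0][0] = -1.0000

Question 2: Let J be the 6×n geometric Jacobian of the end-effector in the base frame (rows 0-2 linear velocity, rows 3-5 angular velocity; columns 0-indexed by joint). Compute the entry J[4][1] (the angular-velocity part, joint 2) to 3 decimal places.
0.707

axis z_1 = (-0.7071,0.7071,0.0000); lever o_n−o_1 = (-3.5858,1.4142,4.0000)
cross product → J_v[:, 1] = (2.8284,2.8284,1.5355)
J_ω[:, 1] = z_1
entry J[4][1] = 0.7071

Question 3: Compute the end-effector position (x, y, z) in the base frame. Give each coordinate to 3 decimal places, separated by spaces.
after link 1: o_1 = (2.1213, 2.1213, 3.0000)
after link 2: o_2 = (3.5355, 3.5355, 3.0000)
after link 3: o_3 = (-1.4645, 3.5355, 7.0000)

-1.464 3.536 7.000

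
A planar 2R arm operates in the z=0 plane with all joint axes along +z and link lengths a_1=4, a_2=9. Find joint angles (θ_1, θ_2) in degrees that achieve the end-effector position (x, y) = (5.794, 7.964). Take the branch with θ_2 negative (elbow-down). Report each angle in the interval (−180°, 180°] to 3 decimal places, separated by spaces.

cos θ_2 = (96.9957−4²−9²)/(2·4·9) = -0.0001; θ_2 = -90.0034° (elbow-down)
β = atan2(7.9640,5.7940) = 53.9632°; ψ = atan2(-9.0000,3.9995) = -66.0403°
θ_1 = β − ψ = 120.0036°

120.004 -90.003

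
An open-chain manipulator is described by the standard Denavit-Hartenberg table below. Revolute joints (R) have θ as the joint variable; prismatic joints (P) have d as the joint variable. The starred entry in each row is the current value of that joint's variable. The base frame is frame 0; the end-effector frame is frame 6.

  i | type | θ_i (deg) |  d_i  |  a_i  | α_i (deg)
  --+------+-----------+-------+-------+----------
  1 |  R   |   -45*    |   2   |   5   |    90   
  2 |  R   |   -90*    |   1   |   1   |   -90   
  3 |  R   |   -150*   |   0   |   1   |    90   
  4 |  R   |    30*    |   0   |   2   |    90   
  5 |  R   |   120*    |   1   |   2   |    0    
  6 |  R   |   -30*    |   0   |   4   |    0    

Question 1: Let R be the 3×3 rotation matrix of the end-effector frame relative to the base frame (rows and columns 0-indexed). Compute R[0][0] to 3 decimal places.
0.612

End-effector x-axis (col 0 of R) = (0.6124,0.6124,0.5000)
R[0][0] = 0.6124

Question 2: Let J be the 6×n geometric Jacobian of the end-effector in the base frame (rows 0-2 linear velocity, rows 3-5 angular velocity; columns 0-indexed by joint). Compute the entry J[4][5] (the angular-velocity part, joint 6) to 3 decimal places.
0.436

axis z_5 = (-0.7891,0.4356,0.4330); lever o_n−o_5 = (2.4495,2.4495,2.0000)
cross product → J_v[:, 5] = (-0.1895,2.6390,-3.0000)
J_ω[:, 5] = z_5
entry J[4][5] = 0.4356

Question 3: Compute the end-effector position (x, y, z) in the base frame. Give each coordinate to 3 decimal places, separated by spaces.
5.243 -1.310 5.915

after link 1: o_1 = (3.5355, -3.5355, 2.0000)
after link 2: o_2 = (2.8284, -4.2426, 1.0000)
after link 3: o_3 = (2.4749, -4.5962, 1.8660)
after link 4: o_4 = (2.5696, -5.9157, 3.3660)
after link 5: o_5 = (2.7938, -3.7597, 3.9151)
after link 6: o_6 = (5.2432, -1.3102, 5.9151)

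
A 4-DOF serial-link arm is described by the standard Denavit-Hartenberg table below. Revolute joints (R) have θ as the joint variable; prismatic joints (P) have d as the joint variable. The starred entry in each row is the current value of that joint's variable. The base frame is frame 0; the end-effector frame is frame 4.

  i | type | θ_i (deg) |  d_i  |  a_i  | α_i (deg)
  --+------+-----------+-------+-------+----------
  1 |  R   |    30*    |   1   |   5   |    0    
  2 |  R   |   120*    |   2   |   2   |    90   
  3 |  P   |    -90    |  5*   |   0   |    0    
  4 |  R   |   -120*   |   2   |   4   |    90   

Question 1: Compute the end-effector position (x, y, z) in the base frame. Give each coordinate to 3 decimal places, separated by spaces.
after link 1: o_1 = (4.3301, 2.5000, 1.0000)
after link 2: o_2 = (2.5981, 3.5000, 3.0000)
after link 3: o_3 = (5.0981, 7.8301, 3.0000)
after link 4: o_4 = (9.0981, 7.8301, 5.0000)

9.098 7.830 5.000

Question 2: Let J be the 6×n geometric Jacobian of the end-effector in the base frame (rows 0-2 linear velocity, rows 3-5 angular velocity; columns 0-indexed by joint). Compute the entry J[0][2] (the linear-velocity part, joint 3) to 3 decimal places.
0.500

prismatic axis z_2 = (0.5000,0.8660,0.0000)
J_v[:, 2] = z_2; J_ω[:, 2] = (0,0,0)
entry J[0][2] = 0.5000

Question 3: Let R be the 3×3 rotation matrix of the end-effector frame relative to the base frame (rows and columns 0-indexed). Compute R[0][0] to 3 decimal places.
0.750

End-effector x-axis (col 0 of R) = (0.7500,-0.4330,0.5000)
R[0][0] = 0.7500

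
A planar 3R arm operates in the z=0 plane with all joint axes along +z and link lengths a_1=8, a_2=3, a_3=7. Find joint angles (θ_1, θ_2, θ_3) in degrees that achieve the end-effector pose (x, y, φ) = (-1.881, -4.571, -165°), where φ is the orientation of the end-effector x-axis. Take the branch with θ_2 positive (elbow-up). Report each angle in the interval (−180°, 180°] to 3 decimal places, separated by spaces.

wrist centre = target − a_3·(cos φ, sin φ) = (4.8805, -2.7593)
cos θ_2 = (31.4326−8²−3²)/(2·8·3) = -0.8660; θ_2 = 149.9955° (elbow-up)
β = atan2(-2.7593,4.8805) = -29.4824°; ψ = atan2(1.5002,5.4020) = 15.5205°
θ_1 = β − ψ = -45.0029°
θ_3 = φ − θ_1 − θ_2 = 90.0074° (wrapped to (-180°,180°])

-45.003 149.996 90.007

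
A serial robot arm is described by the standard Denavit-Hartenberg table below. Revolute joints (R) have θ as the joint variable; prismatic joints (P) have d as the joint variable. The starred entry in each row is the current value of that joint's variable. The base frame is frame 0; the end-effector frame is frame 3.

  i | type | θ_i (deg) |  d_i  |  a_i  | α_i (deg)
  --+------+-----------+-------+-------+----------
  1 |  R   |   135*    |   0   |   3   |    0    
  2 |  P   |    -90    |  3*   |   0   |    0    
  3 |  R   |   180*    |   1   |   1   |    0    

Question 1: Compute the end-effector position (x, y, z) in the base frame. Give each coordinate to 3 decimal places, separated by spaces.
after link 1: o_1 = (-2.1213, 2.1213, 0.0000)
after link 2: o_2 = (-2.1213, 2.1213, 3.0000)
after link 3: o_3 = (-2.8284, 1.4142, 4.0000)

-2.828 1.414 4.000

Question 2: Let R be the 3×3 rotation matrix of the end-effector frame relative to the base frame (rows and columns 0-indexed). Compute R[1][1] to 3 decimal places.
End-effector y-axis (col 1 of R) = (0.7071,-0.7071,0.0000)
R[1][1] = -0.7071

-0.707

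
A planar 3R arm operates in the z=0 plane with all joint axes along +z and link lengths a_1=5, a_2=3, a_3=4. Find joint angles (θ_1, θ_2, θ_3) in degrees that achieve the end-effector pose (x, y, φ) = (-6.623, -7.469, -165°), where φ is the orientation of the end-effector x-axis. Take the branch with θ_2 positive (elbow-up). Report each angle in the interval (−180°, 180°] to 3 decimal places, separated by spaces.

wrist centre = target − a_3·(cos φ, sin φ) = (-2.7593, -6.4337)
cos θ_2 = (49.0065−5²−3²)/(2·5·3) = 0.5002; θ_2 = 59.9856° (elbow-up)
β = atan2(-6.4337,-2.7593) = -113.2135°; ψ = atan2(2.5977,6.5007) = 21.7819°
θ_1 = β − ψ = -134.9955°
θ_3 = φ − θ_1 − θ_2 = -89.9901° (wrapped to (-180°,180°])

-134.995 59.986 -89.990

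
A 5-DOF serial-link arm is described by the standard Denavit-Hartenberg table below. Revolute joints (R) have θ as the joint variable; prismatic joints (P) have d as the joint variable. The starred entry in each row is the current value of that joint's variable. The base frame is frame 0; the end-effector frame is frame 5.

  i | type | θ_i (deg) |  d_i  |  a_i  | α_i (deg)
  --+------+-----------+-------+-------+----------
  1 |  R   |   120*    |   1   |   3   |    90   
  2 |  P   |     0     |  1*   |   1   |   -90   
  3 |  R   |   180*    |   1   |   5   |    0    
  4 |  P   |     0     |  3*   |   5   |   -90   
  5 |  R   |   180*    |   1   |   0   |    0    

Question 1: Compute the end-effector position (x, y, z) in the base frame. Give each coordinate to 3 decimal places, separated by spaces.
4.732 -4.196 5.000

after link 1: o_1 = (-1.5000, 2.5981, 1.0000)
after link 2: o_2 = (-1.1340, 3.9641, 1.0000)
after link 3: o_3 = (1.3660, -0.3660, 2.0000)
after link 4: o_4 = (3.8660, -4.6962, 5.0000)
after link 5: o_5 = (4.7321, -4.1962, 5.0000)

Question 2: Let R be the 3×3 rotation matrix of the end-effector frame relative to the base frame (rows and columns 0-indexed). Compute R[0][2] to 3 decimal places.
End-effector z-axis (col 2 of R) = (0.8660,0.5000,0.0000)
R[0][2] = 0.8660

0.866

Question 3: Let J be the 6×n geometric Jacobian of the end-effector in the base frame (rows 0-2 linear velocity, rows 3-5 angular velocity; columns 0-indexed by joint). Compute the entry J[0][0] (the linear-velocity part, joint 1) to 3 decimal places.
axis z_0 = ẑ; lever o_n−o_0 = (4.7321,-4.1962,5.0000)
cross product → J_v[:, 0] = (4.1962,4.7321,-0.0000)
J_ω[:, 0] = z_0
entry J[0][0] = 4.1962

4.196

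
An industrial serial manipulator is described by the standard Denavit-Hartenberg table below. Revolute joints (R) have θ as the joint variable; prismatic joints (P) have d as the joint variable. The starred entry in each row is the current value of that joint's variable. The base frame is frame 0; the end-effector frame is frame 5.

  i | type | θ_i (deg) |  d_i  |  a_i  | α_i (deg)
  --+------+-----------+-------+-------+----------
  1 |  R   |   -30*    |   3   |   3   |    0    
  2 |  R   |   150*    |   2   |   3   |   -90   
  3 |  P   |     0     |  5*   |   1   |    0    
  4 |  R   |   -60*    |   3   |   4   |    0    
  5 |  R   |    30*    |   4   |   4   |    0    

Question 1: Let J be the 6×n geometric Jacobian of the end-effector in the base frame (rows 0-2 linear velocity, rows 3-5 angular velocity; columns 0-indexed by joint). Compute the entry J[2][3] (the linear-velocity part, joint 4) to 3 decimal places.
-5.464

axis z_3 = (-0.8660,-0.5000,0.0000); lever o_n−o_3 = (-8.7942,1.2321,5.4641)
cross product → J_v[:, 3] = (-2.7321,4.7321,-5.4641)
J_ω[:, 3] = z_3
entry J[2][3] = -5.4641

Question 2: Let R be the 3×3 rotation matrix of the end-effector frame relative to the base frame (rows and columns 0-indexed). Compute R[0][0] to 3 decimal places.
End-effector x-axis (col 0 of R) = (-0.4330,0.7500,0.5000)
R[0][0] = -0.4330

-0.433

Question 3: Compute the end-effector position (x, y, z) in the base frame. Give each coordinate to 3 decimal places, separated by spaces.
after link 1: o_1 = (2.5981, -1.5000, 3.0000)
after link 2: o_2 = (1.0981, 1.0981, 5.0000)
after link 3: o_3 = (-3.7321, -0.5359, 5.0000)
after link 4: o_4 = (-7.3301, -0.3038, 8.4641)
after link 5: o_5 = (-12.5263, 0.6962, 10.4641)

-12.526 0.696 10.464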